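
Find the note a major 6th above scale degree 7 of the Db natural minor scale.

Ab

Scale degree 7 of Db natural minor is Cb.
A major sixth (9 semitones) above Cb lands on the letter A, giving Ab.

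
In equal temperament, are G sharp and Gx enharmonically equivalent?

G# is pitch class 8; G## is pitch class 9.
The pitch classes differ (8 vs. 9), so they are not enharmonic equivalents.

No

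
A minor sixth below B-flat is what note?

A sixth below B lands on the letter D.
A minor sixth spans 8 semitones, so Bb moves to pitch class 2. On the letter D that is D.

D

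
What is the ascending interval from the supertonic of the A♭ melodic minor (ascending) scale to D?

major third

The supertonic of Ab melodic minor (ascending) is Bb.
Bb up to D: letters B→D make it a third; 4 semitones makes it major.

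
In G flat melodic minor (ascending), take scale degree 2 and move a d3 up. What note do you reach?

Cbb

Scale degree 2 of Gb melodic minor (ascending) is Ab.
A diminished third (2 semitones) above Ab lands on the letter C, giving Cbb.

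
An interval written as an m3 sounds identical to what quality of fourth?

doubly diminished

A minor third spans 3 semitones.
A fourth spanning 3 semitones is doubly diminished (the perfect fourth is 5).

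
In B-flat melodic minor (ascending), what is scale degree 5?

The Bb melodic minor (ascending) scale runs Bb C Db Eb F G A.
Degree 5 is F.

F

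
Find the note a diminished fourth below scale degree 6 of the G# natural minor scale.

Scale degree 6 of G# natural minor is E.
A diminished fourth (4 semitones) below E lands on the letter B, giving B#.

B#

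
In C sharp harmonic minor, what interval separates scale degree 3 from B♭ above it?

diminished fifth

Scale degree 3 of C# harmonic minor is E.
E up to Bb: letters E→B make it a fifth; 6 semitones makes it diminished.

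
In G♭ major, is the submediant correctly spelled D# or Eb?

Eb

Each scale degree takes a distinct letter name. Degree 6 of a scale on G must use the letter E.
Eb and D# are enharmonically the same pitch, but only Eb uses the letter E, so it is the correct spelling here.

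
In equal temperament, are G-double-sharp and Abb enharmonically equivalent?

No

Two spellings are enharmonically equivalent only if they share a pitch class.
Here G## → 9, Abb → 7; 7 ≠ 9, so they are not.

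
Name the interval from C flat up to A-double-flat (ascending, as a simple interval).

The letter names run C→A, a span of 5 letter steps, so the interval is some kind of sixth.
Cb to Abb is 8 semitones. A major sixth is 9, so 8 makes it minor.

minor sixth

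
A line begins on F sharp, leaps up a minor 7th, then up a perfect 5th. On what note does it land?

A minor seventh up from F# is E (letter E, 10 semitones up).
A perfect fifth up from E is B (letter B, 7 semitones up).

B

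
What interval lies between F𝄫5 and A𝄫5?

Counting letters F–G–A gives a third.
Fbb→Abb = 4 semitones, exactly the major third.

major third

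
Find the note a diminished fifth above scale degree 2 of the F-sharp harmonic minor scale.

D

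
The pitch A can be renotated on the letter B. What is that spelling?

Plain B sits 2 semitones above A, so on the letter B the same pitch needs a double flat: Bbb.

Bbb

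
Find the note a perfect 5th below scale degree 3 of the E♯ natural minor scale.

C#

Scale degree 3 of E# natural minor is G#.
A perfect fifth (7 semitones) below G# lands on the letter C, giving C#.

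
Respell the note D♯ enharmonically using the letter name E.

Eb

D# is pitch class 3. The letter E alone is pitch class 4.
To reach pitch class 3 from E requires an offset of -1 semitone, i.e. flat: Eb.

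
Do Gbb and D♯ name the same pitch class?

No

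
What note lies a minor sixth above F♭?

Dbb

F up a major sixth is D, so the target letter is D.
From Fb, a minor sixth is 8 semitones up: Dbb.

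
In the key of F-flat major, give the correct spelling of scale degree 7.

Degree 7 takes the letter 6 steps above F, which is E.
In major, degree 7 sits 11 semitones above the tonic. Fb + 11 semitones is pitch class 3, spelled on E as Eb.

Eb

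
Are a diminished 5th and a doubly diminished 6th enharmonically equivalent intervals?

Yes

A diminished fifth spans 6 semitones; a doubly diminished sixth spans 6.
They are enharmonically equivalent.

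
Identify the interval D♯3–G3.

The letter names run D→G, a span of 3 letter steps, so the interval is some kind of fourth.
D# to G is 4 semitones. A perfect fourth is 5, so 4 makes it diminished.

diminished fourth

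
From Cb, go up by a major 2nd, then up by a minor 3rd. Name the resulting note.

Fb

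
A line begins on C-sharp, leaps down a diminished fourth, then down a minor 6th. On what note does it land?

B##

A diminished fourth down from C# is G## (letter G, 4 semitones down).
A minor sixth down from G## is B## (letter B, 8 semitones down).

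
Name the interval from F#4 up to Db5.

Counting letters F–G–A–B–C–D gives a sixth.
F#→Db = 7 semitones, 2 narrower than the major sixth (9), so diminished.

diminished sixth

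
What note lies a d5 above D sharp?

A fifth above D lands on the letter A.
A diminished fifth spans 6 semitones, so D# moves to pitch class 9. On the letter A that is A.

A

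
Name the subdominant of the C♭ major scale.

The Cb major scale runs Cb Db Eb Fb Gb Ab Bb.
Degree 4 is Fb.

Fb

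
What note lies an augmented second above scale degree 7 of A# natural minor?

A##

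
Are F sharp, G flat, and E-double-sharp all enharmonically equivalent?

Yes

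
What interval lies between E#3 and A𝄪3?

augmented fourth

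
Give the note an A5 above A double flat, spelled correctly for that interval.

Eb

A up a perfect fifth is E, so the target letter is E.
From Abb, an augmented fifth is 8 semitones up: Eb.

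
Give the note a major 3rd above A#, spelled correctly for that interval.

A up a major third is C#, so the target letter is C.
From A#, a major third is 4 semitones up: C##.

C##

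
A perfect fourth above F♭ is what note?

F up a perfect fourth is Bb, so the target letter is B.
From Fb, a perfect fourth is 5 semitones up: Bbb.

Bbb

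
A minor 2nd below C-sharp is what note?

B#

C down a major second is Bb, so the target letter is B.
From C#, a minor second is 1 semitone down: B#.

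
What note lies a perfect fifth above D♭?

Ab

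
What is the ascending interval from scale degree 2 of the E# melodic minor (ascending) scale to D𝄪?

Scale degree 2 of E# melodic minor (ascending) is F##.
F## up to D##: letters F→D make it a sixth; 9 semitones makes it major.

major sixth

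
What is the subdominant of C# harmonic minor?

Degree 4 takes the letter 3 steps above C, which is F.
In harmonic minor, degree 4 sits 5 semitones above the tonic. C# + 5 semitones is pitch class 6, spelled on F as F#.

F#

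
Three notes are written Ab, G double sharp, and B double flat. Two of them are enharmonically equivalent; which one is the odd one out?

In 12-tone equal temperament, enharmonic equivalents share a pitch class. Ab is pitch class 8; G## is pitch class 9; Bbb is pitch class 9.
G## and Bbb share pitch class 9, while Ab is pitch class 8.

Ab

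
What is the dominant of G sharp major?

Degree 5 takes the letter 4 steps above G, which is D.
In major, degree 5 sits 7 semitones above the tonic. G# + 7 semitones is pitch class 3, spelled on D as D#.

D#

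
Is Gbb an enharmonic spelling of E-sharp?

Yes

Gbb = pitch class 5 and E# = pitch class 5 — the same pitch class, so they are enharmonic equivalents.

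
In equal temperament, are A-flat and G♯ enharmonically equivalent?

Yes

Ab is pitch class 8; G# is pitch class 8.
All spellings map to pitch class 8, so they are enharmonically equivalent.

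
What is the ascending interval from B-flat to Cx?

doubly augmented second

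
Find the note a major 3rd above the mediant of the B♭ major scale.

The mediant of Bb major is D.
A major third (4 semitones) above D lands on the letter F, giving F#.

F#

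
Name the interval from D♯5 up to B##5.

augmented sixth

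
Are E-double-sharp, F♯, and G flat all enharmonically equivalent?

E## is pitch class 6; F# is pitch class 6; Gb is pitch class 6.
All spellings map to pitch class 6, so they are enharmonically equivalent.

Yes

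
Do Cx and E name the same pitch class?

Two spellings are enharmonically equivalent only if they share a pitch class.
Here C## → 2, E → 4; 2 ≠ 4, so they are not.

No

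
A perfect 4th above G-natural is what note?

A fourth above G lands on the letter C.
A perfect fourth spans 5 semitones, so G moves to pitch class 0. On the letter C that is C.

C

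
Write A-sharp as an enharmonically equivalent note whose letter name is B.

Plain B sits 1 semitone above A#, so on the letter B the same pitch needs a flat: Bb.

Bb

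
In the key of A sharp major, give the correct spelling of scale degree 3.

C##

Degree 3 takes the letter 2 steps above A, which is C.
In major, degree 3 sits 4 semitones above the tonic. A# + 4 semitones is pitch class 2, spelled on C as C##.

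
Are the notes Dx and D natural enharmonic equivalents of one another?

Two spellings are enharmonically equivalent only if they share a pitch class.
Here D## → 4, D → 2; 2 ≠ 4, so they are not.

No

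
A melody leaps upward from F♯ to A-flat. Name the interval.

The letter names run F→A, a span of 2 letter steps, so the interval is some kind of third.
F# to Ab is 2 semitones. A major third is 4, so 2 makes it diminished.

diminished third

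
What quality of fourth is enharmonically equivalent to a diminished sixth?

doubly augmented

A diminished sixth spans 7 semitones.
A fourth spanning 7 semitones is doubly augmented (the perfect fourth is 5).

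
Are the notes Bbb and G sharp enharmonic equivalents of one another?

No

Bbb is pitch class 9; G# is pitch class 8.
The pitch classes differ (9 vs. 8), so they are not enharmonic equivalents.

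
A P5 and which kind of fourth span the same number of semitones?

A perfect fifth spans 7 semitones.
A fourth spanning 7 semitones is doubly augmented (the perfect fourth is 5).

doubly augmented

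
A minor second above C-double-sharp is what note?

D#

C up a major second is D, so the target letter is D.
From C##, a minor second is 1 semitone up: D#.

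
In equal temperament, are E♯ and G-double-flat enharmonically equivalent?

E# = pitch class 5 and Gbb = pitch class 5 — the same pitch class, so they are enharmonic equivalents.

Yes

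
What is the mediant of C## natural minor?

E#

Degree 3 takes the letter 2 steps above C, which is E.
In natural minor, degree 3 sits 3 semitones above the tonic. C## + 3 semitones is pitch class 5, spelled on E as E#.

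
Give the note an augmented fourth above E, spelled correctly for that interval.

E up a perfect fourth is A, so the target letter is A.
From E, an augmented fourth is 6 semitones up: A#.

A#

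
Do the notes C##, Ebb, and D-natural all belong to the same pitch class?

Yes

C## is pitch class 2; Ebb is pitch class 2; D is pitch class 2.
All spellings map to pitch class 2, so they are enharmonically equivalent.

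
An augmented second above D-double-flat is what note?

D up a major second is E, so the target letter is E.
From Dbb, an augmented second is 3 semitones up: Eb.

Eb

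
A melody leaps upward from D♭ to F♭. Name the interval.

The letter names run D→F, a span of 2 letter steps, so the interval is some kind of third.
Db to Fb is 3 semitones. A major third is 4, so 3 makes it minor.

minor third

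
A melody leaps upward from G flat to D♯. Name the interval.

Counting letters G–A–B–C–D gives a fifth.
Gb→D# = 9 semitones, 2 wider than the perfect fifth (7), so doubly augmented.

doubly augmented fifth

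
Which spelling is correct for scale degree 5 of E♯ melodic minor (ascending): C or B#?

B#

Each scale degree takes a distinct letter name. Degree 5 of a scale on E must use the letter B.
B# and C are enharmonically the same pitch, but only B# uses the letter B, so it is the correct spelling here.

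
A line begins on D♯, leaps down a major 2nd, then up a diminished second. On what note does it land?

Db

A major second down from D# is C# (letter C, 2 semitones down).
A diminished second up from C# is Db (letter D, 0 semitones up).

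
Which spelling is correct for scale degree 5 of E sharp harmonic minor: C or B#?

Each scale degree takes a distinct letter name. Degree 5 of a scale on E must use the letter B.
B# and C are enharmonically the same pitch, but only B# uses the letter B, so it is the correct spelling here.

B#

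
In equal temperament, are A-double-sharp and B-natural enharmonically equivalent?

A## = pitch class 11 and B = pitch class 11 — the same pitch class, so they are enharmonic equivalents.

Yes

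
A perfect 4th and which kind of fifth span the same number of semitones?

A perfect fourth spans 5 semitones.
A fifth spanning 5 semitones is doubly diminished (the perfect fifth is 7).

doubly diminished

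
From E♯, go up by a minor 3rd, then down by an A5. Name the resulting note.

A minor third up from E# is G# (letter G, 3 semitones up).
An augmented fifth down from G# is C (letter C, 8 semitones down).

C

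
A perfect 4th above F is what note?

Bb

F up a perfect fourth is Bb, so the target letter is B.
From F, a perfect fourth is 5 semitones up: Bb.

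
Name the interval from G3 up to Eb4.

minor sixth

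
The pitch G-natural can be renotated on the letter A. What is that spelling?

Abb

G is pitch class 7. The letter A alone is pitch class 9.
To reach pitch class 7 from A requires an offset of -2 semitones, i.e. double flat: Abb.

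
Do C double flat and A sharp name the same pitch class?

Cbb is pitch class 10; A# is pitch class 10.
All spellings map to pitch class 10, so they are enharmonically equivalent.

Yes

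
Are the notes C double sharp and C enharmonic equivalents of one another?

No

C## is pitch class 2; C is pitch class 0.
The pitch classes differ (2 vs. 0), so they are not enharmonic equivalents.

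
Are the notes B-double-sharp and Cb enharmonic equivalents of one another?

No

Two spellings are enharmonically equivalent only if they share a pitch class.
Here B## → 1, Cb → 11; 1 ≠ 11, so they are not.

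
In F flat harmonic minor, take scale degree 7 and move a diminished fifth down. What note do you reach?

Scale degree 7 of Fb harmonic minor is Eb.
A diminished fifth (6 semitones) below Eb lands on the letter A, giving A.

A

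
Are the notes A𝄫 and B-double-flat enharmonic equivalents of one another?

No

Two spellings are enharmonically equivalent only if they share a pitch class.
Here Abb → 7, Bbb → 9; 7 ≠ 9, so they are not.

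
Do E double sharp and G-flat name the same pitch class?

E## is pitch class 6; Gb is pitch class 6.
All spellings map to pitch class 6, so they are enharmonically equivalent.

Yes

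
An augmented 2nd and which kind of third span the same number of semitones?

minor

An augmented second spans 3 semitones.
A third spanning 3 semitones is minor (the major third is 4).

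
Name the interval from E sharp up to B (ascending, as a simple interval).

The letter names run E→B, a span of 4 letter steps, so the interval is some kind of fifth.
E# to B is 6 semitones. A perfect fifth is 7, so 6 makes it diminished.

diminished fifth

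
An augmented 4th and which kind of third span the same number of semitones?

doubly augmented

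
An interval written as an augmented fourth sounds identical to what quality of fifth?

An augmented fourth spans 6 semitones.
A fifth spanning 6 semitones is diminished (the perfect fifth is 7).

diminished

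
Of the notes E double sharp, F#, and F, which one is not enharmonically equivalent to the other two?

In 12-tone equal temperament, enharmonic equivalents share a pitch class. E## is pitch class 6; F# is pitch class 6; F is pitch class 5.
E## and F# share pitch class 6, while F is pitch class 5.

F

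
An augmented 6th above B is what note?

G##

B up a major sixth is G#, so the target letter is G.
From B, an augmented sixth is 10 semitones up: G##.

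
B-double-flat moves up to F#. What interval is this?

doubly augmented fifth

The letter names run B→F, a span of 4 letter steps, so the interval is some kind of fifth.
Bbb to F# is 9 semitones. A perfect fifth is 7, so 9 makes it doubly augmented.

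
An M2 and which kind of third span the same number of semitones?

A major second spans 2 semitones.
A third spanning 2 semitones is diminished (the major third is 4).

diminished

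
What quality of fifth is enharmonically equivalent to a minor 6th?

augmented

A minor sixth spans 8 semitones.
A fifth spanning 8 semitones is augmented (the perfect fifth is 7).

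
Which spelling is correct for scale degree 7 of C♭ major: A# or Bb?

Bb

Each scale degree takes a distinct letter name. Degree 7 of a scale on C must use the letter B.
Bb and A# are enharmonically the same pitch, but only Bb uses the letter B, so it is the correct spelling here.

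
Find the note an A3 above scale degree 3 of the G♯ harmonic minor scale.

D##

Scale degree 3 of G# harmonic minor is B.
An augmented third (5 semitones) above B lands on the letter D, giving D##.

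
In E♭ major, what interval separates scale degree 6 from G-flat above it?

Scale degree 6 of Eb major is C.
C up to Gb: letters C→G make it a fifth; 6 semitones makes it diminished.

diminished fifth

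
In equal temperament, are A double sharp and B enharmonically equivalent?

Yes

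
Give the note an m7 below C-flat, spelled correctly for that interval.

C down a major seventh is Db, so the target letter is D.
From Cb, a minor seventh is 10 semitones down: Db.

Db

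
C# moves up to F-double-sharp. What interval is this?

Counting letters C–D–E–F gives a fourth.
C#→F## = 6 semitones, 1 wider than the perfect fourth (5), so augmented.

augmented fourth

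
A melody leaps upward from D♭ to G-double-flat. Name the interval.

diminished fourth

The letter names run D→G, a span of 3 letter steps, so the interval is some kind of fourth.
Db to Gbb is 4 semitones. A perfect fourth is 5, so 4 makes it diminished.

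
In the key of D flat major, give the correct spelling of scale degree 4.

Degree 4 takes the letter 3 steps above D, which is G.
In major, degree 4 sits 5 semitones above the tonic. Db + 5 semitones is pitch class 6, spelled on G as Gb.

Gb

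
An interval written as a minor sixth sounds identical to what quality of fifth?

A minor sixth spans 8 semitones.
A fifth spanning 8 semitones is augmented (the perfect fifth is 7).

augmented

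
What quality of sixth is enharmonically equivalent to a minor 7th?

A minor seventh spans 10 semitones.
A sixth spanning 10 semitones is augmented (the major sixth is 9).

augmented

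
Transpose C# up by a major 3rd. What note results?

E#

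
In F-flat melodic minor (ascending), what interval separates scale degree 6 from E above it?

Scale degree 6 of Fb melodic minor (ascending) is Db.
Db up to E: letters D→E make it a second; 3 semitones makes it augmented.

augmented second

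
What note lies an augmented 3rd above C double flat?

Eb

C up a major third is E, so the target letter is E.
From Cbb, an augmented third is 5 semitones up: Eb.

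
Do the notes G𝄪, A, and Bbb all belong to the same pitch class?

Yes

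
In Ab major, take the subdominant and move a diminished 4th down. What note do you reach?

The subdominant of Ab major is Db.
A diminished fourth (4 semitones) below Db lands on the letter A, giving A.

A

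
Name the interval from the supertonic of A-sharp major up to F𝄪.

perfect fifth

The supertonic of A# major is B#.
B# up to F##: letters B→F make it a fifth; 7 semitones makes it perfect.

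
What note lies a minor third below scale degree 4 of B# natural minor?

C##

Scale degree 4 of B# natural minor is E#.
A minor third (3 semitones) below E# lands on the letter C, giving C##.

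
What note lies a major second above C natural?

D

A second above C lands on the letter D.
A major second spans 2 semitones, so C moves to pitch class 2. On the letter D that is D.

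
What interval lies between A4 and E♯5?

augmented fifth

Counting letters A–B–C–D–E gives a fifth.
A→E# = 8 semitones, 1 wider than the perfect fifth (7), so augmented.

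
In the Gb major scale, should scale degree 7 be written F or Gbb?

Each scale degree takes a distinct letter name. Degree 7 of a scale on G must use the letter F.
F and Gbb are enharmonically the same pitch, but only F uses the letter F, so it is the correct spelling here.

F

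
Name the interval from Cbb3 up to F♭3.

Counting letters C–D–E–F gives a fourth.
Cbb→Fb = 6 semitones, 1 wider than the perfect fourth (5), so augmented.

augmented fourth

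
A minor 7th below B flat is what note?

C

B down a major seventh is C, so the target letter is C.
From Bb, a minor seventh is 10 semitones down: C.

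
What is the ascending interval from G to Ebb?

The letter names run G→E, a span of 5 letter steps, so the interval is some kind of sixth.
G to Ebb is 7 semitones. A major sixth is 9, so 7 makes it diminished.

diminished sixth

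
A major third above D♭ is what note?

F

A third above D lands on the letter F.
A major third spans 4 semitones, so Db moves to pitch class 5. On the letter F that is F.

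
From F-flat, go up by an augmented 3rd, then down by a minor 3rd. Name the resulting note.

F#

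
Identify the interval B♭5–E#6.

doubly augmented fourth

Counting letters B–C–D–E gives a fourth.
Bb→E# = 7 semitones, 2 wider than the perfect fourth (5), so doubly augmented.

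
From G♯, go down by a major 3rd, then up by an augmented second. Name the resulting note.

A major third down from G# is E (letter E, 4 semitones down).
An augmented second up from E is F## (letter F, 3 semitones up).

F##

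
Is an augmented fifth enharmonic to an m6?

An augmented fifth spans 8 semitones; a minor sixth spans 8.
They are enharmonically equivalent.

Yes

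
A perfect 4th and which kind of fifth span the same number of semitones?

A perfect fourth spans 5 semitones.
A fifth spanning 5 semitones is doubly diminished (the perfect fifth is 7).

doubly diminished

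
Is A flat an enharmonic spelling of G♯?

Ab is pitch class 8; G# is pitch class 8.
All spellings map to pitch class 8, so they are enharmonically equivalent.

Yes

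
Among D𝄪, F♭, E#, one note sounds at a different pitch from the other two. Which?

E#

In 12-tone equal temperament, enharmonic equivalents share a pitch class. D## is pitch class 4; Fb is pitch class 4; E# is pitch class 5.
D## and Fb share pitch class 4, while E# is pitch class 5.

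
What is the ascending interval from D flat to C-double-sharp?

The letter names run D→C, a span of 6 letter steps, so the interval is some kind of seventh.
Db to C## is 13 semitones. A major seventh is 11, so 13 makes it doubly augmented.

doubly augmented seventh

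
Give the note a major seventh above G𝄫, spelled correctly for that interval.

A seventh above G lands on the letter F.
A major seventh spans 11 semitones, so Gbb moves to pitch class 4. On the letter F that is Fb.

Fb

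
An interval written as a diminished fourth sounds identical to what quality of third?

major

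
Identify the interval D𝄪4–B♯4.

Counting letters D–E–F–G–A–B gives a sixth.
D##→B# = 8 semitones, 1 narrower than the major sixth (9), so minor.

minor sixth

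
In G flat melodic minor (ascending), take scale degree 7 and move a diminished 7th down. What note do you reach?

G#

Scale degree 7 of Gb melodic minor (ascending) is F.
A diminished seventh (9 semitones) below F lands on the letter G, giving G#.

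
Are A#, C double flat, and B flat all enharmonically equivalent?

Yes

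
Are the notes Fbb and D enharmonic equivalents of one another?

Fbb is pitch class 3; D is pitch class 2.
The pitch classes differ (3 vs. 2), so they are not enharmonic equivalents.

No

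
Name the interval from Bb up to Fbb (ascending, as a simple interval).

Counting letters B–C–D–E–F gives a fifth.
Bb→Fbb = 5 semitones, 2 narrower than the perfect fifth (7), so doubly diminished.

doubly diminished fifth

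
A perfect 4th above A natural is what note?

A up a perfect fourth is D, so the target letter is D.
From A, a perfect fourth is 5 semitones up: D.

D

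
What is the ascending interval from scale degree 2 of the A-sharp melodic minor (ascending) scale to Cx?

major second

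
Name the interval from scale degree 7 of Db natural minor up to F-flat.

perfect fourth

Scale degree 7 of Db natural minor is Cb.
Cb up to Fb: letters C→F make it a fourth; 5 semitones makes it perfect.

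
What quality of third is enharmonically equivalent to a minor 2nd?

A minor second spans 1 semitone.
A third spanning 1 semitone is doubly diminished (the major third is 4).

doubly diminished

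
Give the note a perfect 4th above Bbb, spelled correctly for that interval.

Ebb

A fourth above B lands on the letter E.
A perfect fourth spans 5 semitones, so Bbb moves to pitch class 2. On the letter E that is Ebb.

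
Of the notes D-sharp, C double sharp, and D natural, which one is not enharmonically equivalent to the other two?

D#

In 12-tone equal temperament, enharmonic equivalents share a pitch class. D# is pitch class 3; C## is pitch class 2; D is pitch class 2.
C## and D share pitch class 2, while D# is pitch class 3.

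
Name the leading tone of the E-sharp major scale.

Degree 7 takes the letter 6 steps above E, which is D.
In major, degree 7 sits 11 semitones above the tonic. E# + 11 semitones is pitch class 4, spelled on D as D##.

D##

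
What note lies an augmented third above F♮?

A third above F lands on the letter A.
An augmented third spans 5 semitones, so F moves to pitch class 10. On the letter A that is A#.

A#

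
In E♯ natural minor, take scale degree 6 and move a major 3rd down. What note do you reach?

Scale degree 6 of E# natural minor is C#.
A major third (4 semitones) below C# lands on the letter A, giving A.

A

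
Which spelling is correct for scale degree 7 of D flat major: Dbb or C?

C

Each scale degree takes a distinct letter name. Degree 7 of a scale on D must use the letter C.
C and Dbb are enharmonically the same pitch, but only C uses the letter C, so it is the correct spelling here.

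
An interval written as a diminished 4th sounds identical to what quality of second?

doubly augmented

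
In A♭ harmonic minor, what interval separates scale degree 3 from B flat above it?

Scale degree 3 of Ab harmonic minor is Cb.
Cb up to Bb: letters C→B make it a seventh; 11 semitones makes it major.

major seventh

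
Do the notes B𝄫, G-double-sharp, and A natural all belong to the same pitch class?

Bbb is pitch class 9; G## is pitch class 9; A is pitch class 9.
All spellings map to pitch class 9, so they are enharmonically equivalent.

Yes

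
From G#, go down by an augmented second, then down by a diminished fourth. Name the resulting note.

C#

An augmented second down from G# is F (letter F, 3 semitones down).
A diminished fourth down from F is C# (letter C, 4 semitones down).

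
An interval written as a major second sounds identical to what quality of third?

A major second spans 2 semitones.
A third spanning 2 semitones is diminished (the major third is 4).

diminished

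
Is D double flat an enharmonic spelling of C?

Dbb is pitch class 0; C is pitch class 0.
All spellings map to pitch class 0, so they are enharmonically equivalent.

Yes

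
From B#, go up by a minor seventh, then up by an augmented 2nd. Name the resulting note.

A minor seventh up from B# is A# (letter A, 10 semitones up).
An augmented second up from A# is B## (letter B, 3 semitones up).

B##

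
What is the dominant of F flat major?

Cb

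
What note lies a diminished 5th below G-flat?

C

A fifth below G lands on the letter C.
A diminished fifth spans 6 semitones, so Gb moves to pitch class 0. On the letter C that is C.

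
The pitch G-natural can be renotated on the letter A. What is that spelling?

Abb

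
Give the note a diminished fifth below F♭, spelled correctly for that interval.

F down a perfect fifth is Bb, so the target letter is B.
From Fb, a diminished fifth is 6 semitones down: Bb.

Bb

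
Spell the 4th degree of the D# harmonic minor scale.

G#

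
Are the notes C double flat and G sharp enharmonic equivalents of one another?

No

Two spellings are enharmonically equivalent only if they share a pitch class.
Here Cbb → 10, G# → 8; 8 ≠ 10, so they are not.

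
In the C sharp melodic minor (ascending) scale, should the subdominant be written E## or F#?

Each scale degree takes a distinct letter name. Degree 4 of a scale on C must use the letter F.
F# and E## are enharmonically the same pitch, but only F# uses the letter F, so it is the correct spelling here.

F#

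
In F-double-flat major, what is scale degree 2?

Gbb

Degree 2 takes the letter 1 step above F, which is G.
In major, degree 2 sits 2 semitones above the tonic. Fbb + 2 semitones is pitch class 5, spelled on G as Gbb.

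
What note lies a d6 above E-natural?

E up a major sixth is C#, so the target letter is C.
From E, a diminished sixth is 7 semitones up: Cb.

Cb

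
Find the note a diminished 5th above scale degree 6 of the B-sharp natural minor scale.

D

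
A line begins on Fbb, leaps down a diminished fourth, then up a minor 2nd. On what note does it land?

A diminished fourth down from Fbb is Cb (letter C, 4 semitones down).
A minor second up from Cb is Dbb (letter D, 1 semitone up).

Dbb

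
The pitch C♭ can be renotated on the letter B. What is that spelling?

B

Plain B sits at the same pitch as Cb, so on the letter B the same pitch needs a natural: B.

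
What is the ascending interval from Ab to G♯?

Counting letters A–B–C–D–E–F–G gives a seventh.
Ab→G# = 12 semitones, 1 wider than the major seventh (11), so augmented.

augmented seventh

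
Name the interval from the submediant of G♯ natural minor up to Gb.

The submediant of G# natural minor is E.
E up to Gb: letters E→G make it a third; 2 semitones makes it diminished.

diminished third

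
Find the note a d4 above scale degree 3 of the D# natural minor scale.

Scale degree 3 of D# natural minor is F#.
A diminished fourth (4 semitones) above F# lands on the letter B, giving Bb.

Bb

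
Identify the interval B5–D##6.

The letter names run B→D, a span of 2 letter steps, so the interval is some kind of third.
B to D## is 5 semitones. A major third is 4, so 5 makes it augmented.

augmented third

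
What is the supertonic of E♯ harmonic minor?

F##

The E# harmonic minor scale runs E# F## G# A# B# C# D##.
Degree 2 is F##.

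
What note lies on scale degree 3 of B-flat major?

D

Degree 3 takes the letter 2 steps above B, which is D.
In major, degree 3 sits 4 semitones above the tonic. Bb + 4 semitones is pitch class 2, spelled on D as D.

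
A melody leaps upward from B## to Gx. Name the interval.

minor sixth

The letter names run B→G, a span of 5 letter steps, so the interval is some kind of sixth.
B## to G## is 8 semitones. A major sixth is 9, so 8 makes it minor.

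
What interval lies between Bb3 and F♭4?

diminished fifth

The letter names run B→F, a span of 4 letter steps, so the interval is some kind of fifth.
Bb to Fb is 6 semitones. A perfect fifth is 7, so 6 makes it diminished.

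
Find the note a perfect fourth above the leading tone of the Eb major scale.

G

The leading tone of Eb major is D.
A perfect fourth (5 semitones) above D lands on the letter G, giving G.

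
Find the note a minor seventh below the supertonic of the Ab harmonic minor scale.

The supertonic of Ab harmonic minor is Bb.
A minor seventh (10 semitones) below Bb lands on the letter C, giving C.

C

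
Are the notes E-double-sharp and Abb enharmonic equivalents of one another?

No

E## is pitch class 6; Abb is pitch class 7.
The pitch classes differ (6 vs. 7), so they are not enharmonic equivalents.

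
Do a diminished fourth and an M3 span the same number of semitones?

A diminished fourth spans 4 semitones; a major third spans 4.
They are enharmonically equivalent.

Yes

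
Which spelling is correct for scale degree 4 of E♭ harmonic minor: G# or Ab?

Ab

Each scale degree takes a distinct letter name. Degree 4 of a scale on E must use the letter A.
Ab and G# are enharmonically the same pitch, but only Ab uses the letter A, so it is the correct spelling here.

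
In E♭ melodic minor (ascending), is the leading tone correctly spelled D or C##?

Each scale degree takes a distinct letter name. Degree 7 of a scale on E must use the letter D.
D and C## are enharmonically the same pitch, but only D uses the letter D, so it is the correct spelling here.

D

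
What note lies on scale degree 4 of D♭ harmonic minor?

Gb

The Db harmonic minor scale runs Db Eb Fb Gb Ab Bbb C.
Degree 4 is Gb.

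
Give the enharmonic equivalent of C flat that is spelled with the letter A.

Cb is pitch class 11. The letter A alone is pitch class 9.
To reach pitch class 11 from A requires an offset of +2 semitones, i.e. double sharp: A##.

A##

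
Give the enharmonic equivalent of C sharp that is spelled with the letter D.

C# is pitch class 1. The letter D alone is pitch class 2.
To reach pitch class 1 from D requires an offset of -1 semitone, i.e. flat: Db.

Db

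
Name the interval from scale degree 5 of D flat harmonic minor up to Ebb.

diminished fifth

Scale degree 5 of Db harmonic minor is Ab.
Ab up to Ebb: letters A→E make it a fifth; 6 semitones makes it diminished.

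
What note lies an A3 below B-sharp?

A third below B lands on the letter G.
An augmented third spans 5 semitones, so B# moves to pitch class 7. On the letter G that is G.

G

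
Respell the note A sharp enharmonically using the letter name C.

Cbb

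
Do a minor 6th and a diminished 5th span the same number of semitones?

A minor sixth spans 8 semitones; a diminished fifth spans 6.
The spans differ, so they are not enharmonic equivalents.

No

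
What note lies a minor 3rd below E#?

C##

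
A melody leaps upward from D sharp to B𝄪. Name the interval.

The letter names run D→B, a span of 5 letter steps, so the interval is some kind of sixth.
D# to B## is 10 semitones. A major sixth is 9, so 10 makes it augmented.

augmented sixth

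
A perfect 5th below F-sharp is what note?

B

F down a perfect fifth is Bb, so the target letter is B.
From F#, a perfect fifth is 7 semitones down: B.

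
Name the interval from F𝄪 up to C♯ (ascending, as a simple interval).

diminished fifth

The letter names run F→C, a span of 4 letter steps, so the interval is some kind of fifth.
F## to C# is 6 semitones. A perfect fifth is 7, so 6 makes it diminished.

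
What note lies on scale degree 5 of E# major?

The E# major scale runs E# F## G## A# B# C## D##.
Degree 5 is B#.

B#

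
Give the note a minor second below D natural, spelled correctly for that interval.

A second below D lands on the letter C.
A minor second spans 1 semitone, so D moves to pitch class 1. On the letter C that is C#.

C#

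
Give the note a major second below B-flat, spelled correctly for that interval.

A second below B lands on the letter A.
A major second spans 2 semitones, so Bb moves to pitch class 8. On the letter A that is Ab.

Ab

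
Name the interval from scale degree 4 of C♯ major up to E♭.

Scale degree 4 of C# major is F#.
F# up to Eb: letters F→E make it a seventh; 9 semitones makes it diminished.

diminished seventh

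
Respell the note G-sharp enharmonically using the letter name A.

Ab

Plain A sits 1 semitone above G#, so on the letter A the same pitch needs a flat: Ab.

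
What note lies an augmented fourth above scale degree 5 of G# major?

G##

Scale degree 5 of G# major is D#.
An augmented fourth (6 semitones) above D# lands on the letter G, giving G##.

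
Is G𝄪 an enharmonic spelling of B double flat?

Yes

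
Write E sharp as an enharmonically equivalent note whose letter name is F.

Plain F sits at the same pitch as E#, so on the letter F the same pitch needs a natural: F.

F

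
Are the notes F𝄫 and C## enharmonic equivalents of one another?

No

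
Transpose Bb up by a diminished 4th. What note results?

B up a perfect fourth is E, so the target letter is E.
From Bb, a diminished fourth is 4 semitones up: Ebb.

Ebb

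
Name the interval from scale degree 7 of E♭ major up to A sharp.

augmented fifth

Scale degree 7 of Eb major is D.
D up to A#: letters D→A make it a fifth; 8 semitones makes it augmented.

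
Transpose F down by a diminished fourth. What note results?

F down a perfect fourth is C, so the target letter is C.
From F, a diminished fourth is 4 semitones down: C#.

C#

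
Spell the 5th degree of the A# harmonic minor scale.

E#

The A# harmonic minor scale runs A# B# C# D# E# F# G##.
Degree 5 is E#.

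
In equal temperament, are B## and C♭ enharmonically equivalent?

No

Two spellings are enharmonically equivalent only if they share a pitch class.
Here B## → 1, Cb → 11; 1 ≠ 11, so they are not.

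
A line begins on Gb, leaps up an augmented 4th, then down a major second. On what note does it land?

An augmented fourth up from Gb is C (letter C, 6 semitones up).
A major second down from C is Bb (letter B, 2 semitones down).

Bb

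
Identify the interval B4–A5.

minor seventh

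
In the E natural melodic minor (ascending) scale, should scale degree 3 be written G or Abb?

G

Each scale degree takes a distinct letter name. Degree 3 of a scale on E must use the letter G.
G and Abb are enharmonically the same pitch, but only G uses the letter G, so it is the correct spelling here.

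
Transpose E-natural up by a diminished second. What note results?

Fb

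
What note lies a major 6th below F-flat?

Abb

F down a major sixth is Ab, so the target letter is A.
From Fb, a major sixth is 9 semitones down: Abb.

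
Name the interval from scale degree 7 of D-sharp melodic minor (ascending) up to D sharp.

Scale degree 7 of D# melodic minor (ascending) is C##.
C## up to D#: letters C→D make it a second; 1 semitone makes it minor.

minor second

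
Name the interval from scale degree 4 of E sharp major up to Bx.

augmented second

Scale degree 4 of E# major is A#.
A# up to B##: letters A→B make it a second; 3 semitones makes it augmented.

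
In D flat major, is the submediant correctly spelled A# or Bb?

Bb

Each scale degree takes a distinct letter name. Degree 6 of a scale on D must use the letter B.
Bb and A# are enharmonically the same pitch, but only Bb uses the letter B, so it is the correct spelling here.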